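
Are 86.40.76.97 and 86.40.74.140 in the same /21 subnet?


Mask: 255.255.248.0
86.40.76.97 AND mask = 86.40.72.0
86.40.74.140 AND mask = 86.40.72.0
Yes, same subnet (86.40.72.0)


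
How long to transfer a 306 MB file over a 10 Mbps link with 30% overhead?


Effective throughput = 10 * (1 - 30/100) = 7 Mbps
File size in Mb = 306 * 8 = 2448 Mb
Time = 2448 / 7
Time = 349.7143 seconds


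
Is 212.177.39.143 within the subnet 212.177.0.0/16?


Subnet network: 212.177.0.0
Test IP AND mask: 212.177.0.0
Yes, 212.177.39.143 is in 212.177.0.0/16


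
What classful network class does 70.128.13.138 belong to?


First octet: 70
Binary: 01000110
0xxxxxxx -> Class A (1-126)
Class A, default mask 255.0.0.0 (/8)


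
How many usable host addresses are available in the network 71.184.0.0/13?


Host bits = 32 - 13 = 19
Total addresses = 2^19 = 524288
Usable = total - 2 (network and broadcast)
Usable hosts: 524286


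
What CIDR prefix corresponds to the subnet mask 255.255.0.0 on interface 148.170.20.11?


Binary: 11111111.11111111.00000000.00000000
Count leading 1s
Prefix: /16


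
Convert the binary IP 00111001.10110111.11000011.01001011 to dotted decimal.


00111001 = 57
10110111 = 183
11000011 = 195
01001011 = 75
IP: 57.183.195.75


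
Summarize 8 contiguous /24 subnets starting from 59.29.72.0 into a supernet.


Original prefix: /24
Number of subnets: 8 = 2^3
New prefix = 24 - 3 = 21
Supernet: 59.29.72.0/21


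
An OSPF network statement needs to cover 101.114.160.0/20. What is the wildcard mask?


Subnet mask: 255.255.240.0
Wildcard = 255.255.255.255 - subnet mask
255 - 255 = 0
255 - 255 = 0
255 - 240 = 15
255 - 0 = 255
Wildcard: 0.0.15.255


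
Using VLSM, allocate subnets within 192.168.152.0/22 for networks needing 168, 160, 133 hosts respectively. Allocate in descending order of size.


168 hosts -> /24 (254 usable): 192.168.152.0/24
160 hosts -> /24 (254 usable): 192.168.153.0/24
133 hosts -> /24 (254 usable): 192.168.154.0/24
Allocation: 192.168.152.0/24 (168 hosts, 254 usable); 192.168.153.0/24 (160 hosts, 254 usable); 192.168.154.0/24 (133 hosts, 254 usable)


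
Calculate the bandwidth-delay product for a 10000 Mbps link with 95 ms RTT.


BDP = bandwidth * RTT
= 10000 Mbps * 95 ms
= 10000 * 1e6 * 95 / 1000 bits
= 950000000 bits
= 118750000 bytes
= 115966.7969 KB
BDP = 950000000 bits (118750000 bytes)


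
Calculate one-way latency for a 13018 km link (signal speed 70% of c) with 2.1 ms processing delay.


Speed = 0.7 * 3e5 km/s = 210000 km/s
Propagation delay = 13018 / 210000 = 0.062 s = 61.9905 ms
Processing delay = 2.1 ms
Total one-way latency = 64.0905 ms


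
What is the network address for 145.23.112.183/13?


IP:   10010001.00010111.01110000.10110111
Mask: 11111111.11111000.00000000.00000000
AND operation:
Net:  10010001.00010000.00000000.00000000
Network: 145.16.0.0/13


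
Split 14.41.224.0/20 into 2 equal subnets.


New prefix = 20 + 1 = 21
Each subnet has 2048 addresses
  14.41.224.0/21
  14.41.232.0/21
Subnets: 14.41.224.0/21, 14.41.232.0/21


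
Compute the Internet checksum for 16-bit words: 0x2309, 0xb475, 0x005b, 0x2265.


Sum all words (with carry folding):
+ 0x2309 = 0x2309
+ 0xb475 = 0xd77e
+ 0x005b = 0xd7d9
+ 0x2265 = 0xfa3e
One's complement: ~0xfa3e
Checksum = 0x05c1


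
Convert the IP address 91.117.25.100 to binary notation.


91 = 01011011
117 = 01110101
25 = 00011001
100 = 01100100
Binary: 01011011.01110101.00011001.01100100


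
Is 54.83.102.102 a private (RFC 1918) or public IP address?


RFC 1918 private ranges:
  10.0.0.0/8 (10.0.0.0 - 10.255.255.255)
  172.16.0.0/12 (172.16.0.0 - 172.31.255.255)
  192.168.0.0/16 (192.168.0.0 - 192.168.255.255)
Public (not in any RFC 1918 range)


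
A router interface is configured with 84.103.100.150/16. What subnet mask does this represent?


/16 means 16 network bits, 16 host bits
Binary: 11111111111111110000000000000000
Mask: 255.255.0.0


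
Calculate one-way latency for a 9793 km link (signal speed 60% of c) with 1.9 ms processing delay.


Speed = 0.6 * 3e5 km/s = 180000 km/s
Propagation delay = 9793 / 180000 = 0.0544 s = 54.4056 ms
Processing delay = 1.9 ms
Total one-way latency = 56.3056 ms


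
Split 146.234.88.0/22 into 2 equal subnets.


New prefix = 22 + 1 = 23
Each subnet has 512 addresses
  146.234.88.0/23
  146.234.90.0/23
Subnets: 146.234.88.0/23, 146.234.90.0/23


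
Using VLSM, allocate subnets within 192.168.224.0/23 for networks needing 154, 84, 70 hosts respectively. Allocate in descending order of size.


154 hosts -> /24 (254 usable): 192.168.224.0/24
84 hosts -> /25 (126 usable): 192.168.225.0/25
70 hosts -> /25 (126 usable): 192.168.225.128/25
Allocation: 192.168.224.0/24 (154 hosts, 254 usable); 192.168.225.0/25 (84 hosts, 126 usable); 192.168.225.128/25 (70 hosts, 126 usable)


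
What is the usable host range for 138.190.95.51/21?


Network: 138.190.88.0
Broadcast: 138.190.95.255
First usable = network + 1
Last usable = broadcast - 1
Range: 138.190.88.1 to 138.190.95.254


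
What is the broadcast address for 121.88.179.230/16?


Network: 121.88.0.0/16
Host bits = 16
Set all host bits to 1:
Broadcast: 121.88.255.255


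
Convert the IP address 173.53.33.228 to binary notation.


173 = 10101101
53 = 00110101
33 = 00100001
228 = 11100100
Binary: 10101101.00110101.00100001.11100100


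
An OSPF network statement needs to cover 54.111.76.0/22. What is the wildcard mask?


Subnet mask: 255.255.252.0
Wildcard = 255.255.255.255 - subnet mask
255 - 255 = 0
255 - 255 = 0
255 - 252 = 3
255 - 0 = 255
Wildcard: 0.0.3.255


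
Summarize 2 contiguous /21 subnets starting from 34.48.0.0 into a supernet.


Original prefix: /21
Number of subnets: 2 = 2^1
New prefix = 21 - 1 = 20
Supernet: 34.48.0.0/20


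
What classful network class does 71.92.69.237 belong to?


First octet: 71
Binary: 01000111
0xxxxxxx -> Class A (1-126)
Class A, default mask 255.0.0.0 (/8)


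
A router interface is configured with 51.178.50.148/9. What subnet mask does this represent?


/9 means 9 network bits, 23 host bits
Binary: 11111111100000000000000000000000
Mask: 255.128.0.0


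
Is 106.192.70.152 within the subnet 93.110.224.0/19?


Subnet network: 93.110.224.0
Test IP AND mask: 106.192.64.0
No, 106.192.70.152 is not in 93.110.224.0/19


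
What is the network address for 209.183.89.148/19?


IP:   11010001.10110111.01011001.10010100
Mask: 11111111.11111111.11100000.00000000
AND operation:
Net:  11010001.10110111.01000000.00000000
Network: 209.183.64.0/19


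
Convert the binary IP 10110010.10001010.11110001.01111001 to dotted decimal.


10110010 = 178
10001010 = 138
11110001 = 241
01111001 = 121
IP: 178.138.241.121


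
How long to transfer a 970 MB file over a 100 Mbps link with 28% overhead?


Effective throughput = 100 * (1 - 28/100) = 72 Mbps
File size in Mb = 970 * 8 = 7760 Mb
Time = 7760 / 72
Time = 107.7778 seconds


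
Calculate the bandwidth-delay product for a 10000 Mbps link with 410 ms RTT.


BDP = bandwidth * RTT
= 10000 Mbps * 410 ms
= 10000 * 1e6 * 410 / 1000 bits
= 4100000000 bits
= 512500000 bytes
= 500488.2812 KB
BDP = 4100000000 bits (512500000 bytes)


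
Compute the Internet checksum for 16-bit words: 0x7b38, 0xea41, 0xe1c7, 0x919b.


Sum all words (with carry folding):
+ 0x7b38 = 0x7b38
+ 0xea41 = 0x657a
+ 0xe1c7 = 0x4742
+ 0x919b = 0xd8dd
One's complement: ~0xd8dd
Checksum = 0x2722


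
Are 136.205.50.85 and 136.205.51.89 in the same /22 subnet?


Mask: 255.255.252.0
136.205.50.85 AND mask = 136.205.48.0
136.205.51.89 AND mask = 136.205.48.0
Yes, same subnet (136.205.48.0)


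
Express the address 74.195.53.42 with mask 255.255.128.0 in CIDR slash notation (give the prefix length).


Binary: 11111111.11111111.10000000.00000000
Count leading 1s
Prefix: /17


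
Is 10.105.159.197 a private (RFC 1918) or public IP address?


RFC 1918 private ranges:
  10.0.0.0/8 (10.0.0.0 - 10.255.255.255)
  172.16.0.0/12 (172.16.0.0 - 172.31.255.255)
  192.168.0.0/16 (192.168.0.0 - 192.168.255.255)
Private (in 10.0.0.0/8)


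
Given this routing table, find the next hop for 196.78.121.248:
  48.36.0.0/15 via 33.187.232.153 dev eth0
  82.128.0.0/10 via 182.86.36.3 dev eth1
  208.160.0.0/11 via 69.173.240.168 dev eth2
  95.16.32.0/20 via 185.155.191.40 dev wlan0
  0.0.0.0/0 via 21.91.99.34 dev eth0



Longest prefix match for 196.78.121.248:
  /15 48.36.0.0: no
  /10 82.128.0.0: no
  /11 208.160.0.0: no
  /20 95.16.32.0: no
  /0 0.0.0.0: MATCH
Selected: next-hop 21.91.99.34 via eth0 (matched /0)


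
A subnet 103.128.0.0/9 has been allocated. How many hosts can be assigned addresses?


Host bits = 32 - 9 = 23
Total addresses = 2^23 = 8388608
Usable = total - 2 (network and broadcast)
Usable hosts: 8388606


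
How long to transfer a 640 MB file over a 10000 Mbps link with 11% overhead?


Effective throughput = 10000 * (1 - 11/100) = 8900 Mbps
File size in Mb = 640 * 8 = 5120 Mb
Time = 5120 / 8900
Time = 0.5753 seconds


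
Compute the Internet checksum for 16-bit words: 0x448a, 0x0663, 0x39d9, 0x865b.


Sum all words (with carry folding):
+ 0x448a = 0x448a
+ 0x0663 = 0x4aed
+ 0x39d9 = 0x84c6
+ 0x865b = 0x0b22
One's complement: ~0x0b22
Checksum = 0xf4dd


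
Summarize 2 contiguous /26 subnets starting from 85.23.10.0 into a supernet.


Original prefix: /26
Number of subnets: 2 = 2^1
New prefix = 26 - 1 = 25
Supernet: 85.23.10.0/25


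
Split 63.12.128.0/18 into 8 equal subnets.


New prefix = 18 + 3 = 21
Each subnet has 2048 addresses
  63.12.128.0/21
  63.12.136.0/21
  63.12.144.0/21
  63.12.152.0/21
  63.12.160.0/21
  63.12.168.0/21
  63.12.176.0/21
  63.12.184.0/21
Subnets: 63.12.128.0/21, 63.12.136.0/21, 63.12.144.0/21, 63.12.152.0/21, 63.12.160.0/21, 63.12.168.0/21, 63.12.176.0/21, 63.12.184.0/21


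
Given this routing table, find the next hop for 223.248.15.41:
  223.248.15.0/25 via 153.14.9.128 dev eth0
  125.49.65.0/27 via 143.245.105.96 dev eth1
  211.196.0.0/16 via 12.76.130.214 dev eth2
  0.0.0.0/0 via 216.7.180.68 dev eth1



Longest prefix match for 223.248.15.41:
  /25 223.248.15.0: MATCH
  /27 125.49.65.0: no
  /16 211.196.0.0: no
  /0 0.0.0.0: MATCH
Selected: next-hop 153.14.9.128 via eth0 (matched /25)


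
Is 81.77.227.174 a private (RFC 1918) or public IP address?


RFC 1918 private ranges:
  10.0.0.0/8 (10.0.0.0 - 10.255.255.255)
  172.16.0.0/12 (172.16.0.0 - 172.31.255.255)
  192.168.0.0/16 (192.168.0.0 - 192.168.255.255)
Public (not in any RFC 1918 range)


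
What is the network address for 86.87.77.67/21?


IP:   01010110.01010111.01001101.01000011
Mask: 11111111.11111111.11111000.00000000
AND operation:
Net:  01010110.01010111.01001000.00000000
Network: 86.87.72.0/21


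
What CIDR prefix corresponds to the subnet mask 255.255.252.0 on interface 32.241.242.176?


Binary: 11111111.11111111.11111100.00000000
Count leading 1s
Prefix: /22


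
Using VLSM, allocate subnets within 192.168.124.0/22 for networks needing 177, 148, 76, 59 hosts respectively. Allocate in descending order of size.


177 hosts -> /24 (254 usable): 192.168.124.0/24
148 hosts -> /24 (254 usable): 192.168.125.0/24
76 hosts -> /25 (126 usable): 192.168.126.0/25
59 hosts -> /26 (62 usable): 192.168.126.128/26
Allocation: 192.168.124.0/24 (177 hosts, 254 usable); 192.168.125.0/24 (148 hosts, 254 usable); 192.168.126.0/25 (76 hosts, 126 usable); 192.168.126.128/26 (59 hosts, 62 usable)


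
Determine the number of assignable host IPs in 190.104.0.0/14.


Host bits = 32 - 14 = 18
Total addresses = 2^18 = 262144
Usable = total - 2 (network and broadcast)
Usable hosts: 262142


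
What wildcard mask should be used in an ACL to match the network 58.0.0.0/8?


Subnet mask: 255.0.0.0
Wildcard = 255.255.255.255 - subnet mask
255 - 255 = 0
255 - 0 = 255
255 - 0 = 255
255 - 0 = 255
Wildcard: 0.255.255.255


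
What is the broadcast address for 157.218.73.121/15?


Network: 157.218.0.0/15
Host bits = 17
Set all host bits to 1:
Broadcast: 157.219.255.255


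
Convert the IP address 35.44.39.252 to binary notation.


35 = 00100011
44 = 00101100
39 = 00100111
252 = 11111100
Binary: 00100011.00101100.00100111.11111100


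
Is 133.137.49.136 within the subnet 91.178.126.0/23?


Subnet network: 91.178.126.0
Test IP AND mask: 133.137.48.0
No, 133.137.49.136 is not in 91.178.126.0/23


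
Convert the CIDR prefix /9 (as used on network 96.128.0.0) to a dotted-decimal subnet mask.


/9 means 9 network bits, 23 host bits
Binary: 11111111100000000000000000000000
Mask: 255.128.0.0


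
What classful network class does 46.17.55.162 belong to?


First octet: 46
Binary: 00101110
0xxxxxxx -> Class A (1-126)
Class A, default mask 255.0.0.0 (/8)


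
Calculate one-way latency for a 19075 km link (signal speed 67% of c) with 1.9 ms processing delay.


Speed = 0.67 * 3e5 km/s = 201000 km/s
Propagation delay = 19075 / 201000 = 0.0949 s = 94.9005 ms
Processing delay = 1.9 ms
Total one-way latency = 96.8005 ms


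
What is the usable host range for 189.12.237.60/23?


Network: 189.12.236.0
Broadcast: 189.12.237.255
First usable = network + 1
Last usable = broadcast - 1
Range: 189.12.236.1 to 189.12.237.254


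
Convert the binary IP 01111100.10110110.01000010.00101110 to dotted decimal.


01111100 = 124
10110110 = 182
01000010 = 66
00101110 = 46
IP: 124.182.66.46


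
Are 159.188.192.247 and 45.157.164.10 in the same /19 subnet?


Mask: 255.255.224.0
159.188.192.247 AND mask = 159.188.192.0
45.157.164.10 AND mask = 45.157.160.0
No, different subnets (159.188.192.0 vs 45.157.160.0)


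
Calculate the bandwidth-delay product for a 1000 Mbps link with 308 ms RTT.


BDP = bandwidth * RTT
= 1000 Mbps * 308 ms
= 1000 * 1e6 * 308 / 1000 bits
= 308000000 bits
= 38500000 bytes
= 37597.6562 KB
BDP = 308000000 bits (38500000 bytes)


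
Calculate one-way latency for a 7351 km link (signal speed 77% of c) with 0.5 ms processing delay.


Speed = 0.77 * 3e5 km/s = 231000 km/s
Propagation delay = 7351 / 231000 = 0.0318 s = 31.8225 ms
Processing delay = 0.5 ms
Total one-way latency = 32.3225 ms


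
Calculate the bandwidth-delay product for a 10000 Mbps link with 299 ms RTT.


BDP = bandwidth * RTT
= 10000 Mbps * 299 ms
= 10000 * 1e6 * 299 / 1000 bits
= 2990000000 bits
= 373750000 bytes
= 364990.2344 KB
BDP = 2990000000 bits (373750000 bytes)


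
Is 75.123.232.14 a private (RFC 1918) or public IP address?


RFC 1918 private ranges:
  10.0.0.0/8 (10.0.0.0 - 10.255.255.255)
  172.16.0.0/12 (172.16.0.0 - 172.31.255.255)
  192.168.0.0/16 (192.168.0.0 - 192.168.255.255)
Public (not in any RFC 1918 range)


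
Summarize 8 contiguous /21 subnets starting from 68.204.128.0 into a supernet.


Original prefix: /21
Number of subnets: 8 = 2^3
New prefix = 21 - 3 = 18
Supernet: 68.204.128.0/18


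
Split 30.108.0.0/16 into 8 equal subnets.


New prefix = 16 + 3 = 19
Each subnet has 8192 addresses
  30.108.0.0/19
  30.108.32.0/19
  30.108.64.0/19
  30.108.96.0/19
  30.108.128.0/19
  30.108.160.0/19
  30.108.192.0/19
  30.108.224.0/19
Subnets: 30.108.0.0/19, 30.108.32.0/19, 30.108.64.0/19, 30.108.96.0/19, 30.108.128.0/19, 30.108.160.0/19, 30.108.192.0/19, 30.108.224.0/19


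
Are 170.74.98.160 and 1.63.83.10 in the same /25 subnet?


Mask: 255.255.255.128
170.74.98.160 AND mask = 170.74.98.128
1.63.83.10 AND mask = 1.63.83.0
No, different subnets (170.74.98.128 vs 1.63.83.0)


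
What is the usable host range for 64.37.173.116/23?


Network: 64.37.172.0
Broadcast: 64.37.173.255
First usable = network + 1
Last usable = broadcast - 1
Range: 64.37.172.1 to 64.37.173.254


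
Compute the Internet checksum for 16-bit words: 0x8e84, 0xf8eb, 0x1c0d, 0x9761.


Sum all words (with carry folding):
+ 0x8e84 = 0x8e84
+ 0xf8eb = 0x8770
+ 0x1c0d = 0xa37d
+ 0x9761 = 0x3adf
One's complement: ~0x3adf
Checksum = 0xc520


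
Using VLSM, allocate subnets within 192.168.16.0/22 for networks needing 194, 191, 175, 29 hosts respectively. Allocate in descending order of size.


194 hosts -> /24 (254 usable): 192.168.16.0/24
191 hosts -> /24 (254 usable): 192.168.17.0/24
175 hosts -> /24 (254 usable): 192.168.18.0/24
29 hosts -> /27 (30 usable): 192.168.19.0/27
Allocation: 192.168.16.0/24 (194 hosts, 254 usable); 192.168.17.0/24 (191 hosts, 254 usable); 192.168.18.0/24 (175 hosts, 254 usable); 192.168.19.0/27 (29 hosts, 30 usable)


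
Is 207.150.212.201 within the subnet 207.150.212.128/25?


Subnet network: 207.150.212.128
Test IP AND mask: 207.150.212.128
Yes, 207.150.212.201 is in 207.150.212.128/25


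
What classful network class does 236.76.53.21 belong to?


First octet: 236
Binary: 11101100
1110xxxx -> Class D (224-239)
Class D (multicast), default mask N/A


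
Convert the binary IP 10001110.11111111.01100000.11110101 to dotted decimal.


10001110 = 142
11111111 = 255
01100000 = 96
11110101 = 245
IP: 142.255.96.245


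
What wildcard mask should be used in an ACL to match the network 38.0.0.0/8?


Subnet mask: 255.0.0.0
Wildcard = 255.255.255.255 - subnet mask
255 - 255 = 0
255 - 0 = 255
255 - 0 = 255
255 - 0 = 255
Wildcard: 0.255.255.255


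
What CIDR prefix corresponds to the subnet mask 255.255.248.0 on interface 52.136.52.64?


Binary: 11111111.11111111.11111000.00000000
Count leading 1s
Prefix: /21


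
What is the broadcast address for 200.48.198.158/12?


Network: 200.48.0.0/12
Host bits = 20
Set all host bits to 1:
Broadcast: 200.63.255.255


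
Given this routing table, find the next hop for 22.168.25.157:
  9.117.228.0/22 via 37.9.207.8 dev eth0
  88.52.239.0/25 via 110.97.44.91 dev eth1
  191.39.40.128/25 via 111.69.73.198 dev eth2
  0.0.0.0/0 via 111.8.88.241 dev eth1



Longest prefix match for 22.168.25.157:
  /22 9.117.228.0: no
  /25 88.52.239.0: no
  /25 191.39.40.128: no
  /0 0.0.0.0: MATCH
Selected: next-hop 111.8.88.241 via eth1 (matched /0)


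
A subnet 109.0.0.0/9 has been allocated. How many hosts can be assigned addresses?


Host bits = 32 - 9 = 23
Total addresses = 2^23 = 8388608
Usable = total - 2 (network and broadcast)
Usable hosts: 8388606


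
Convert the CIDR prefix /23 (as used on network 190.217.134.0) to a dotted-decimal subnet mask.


/23 means 23 network bits, 9 host bits
Binary: 11111111111111111111111000000000
Mask: 255.255.254.0


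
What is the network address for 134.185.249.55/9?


IP:   10000110.10111001.11111001.00110111
Mask: 11111111.10000000.00000000.00000000
AND operation:
Net:  10000110.10000000.00000000.00000000
Network: 134.128.0.0/9


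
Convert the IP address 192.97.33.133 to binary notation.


192 = 11000000
97 = 01100001
33 = 00100001
133 = 10000101
Binary: 11000000.01100001.00100001.10000101


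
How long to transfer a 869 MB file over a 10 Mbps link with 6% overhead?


Effective throughput = 10 * (1 - 6/100) = 9.4 Mbps
File size in Mb = 869 * 8 = 6952 Mb
Time = 6952 / 9.4
Time = 739.5745 seconds


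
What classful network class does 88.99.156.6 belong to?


First octet: 88
Binary: 01011000
0xxxxxxx -> Class A (1-126)
Class A, default mask 255.0.0.0 (/8)


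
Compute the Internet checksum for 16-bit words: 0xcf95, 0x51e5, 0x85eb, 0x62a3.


Sum all words (with carry folding):
+ 0xcf95 = 0xcf95
+ 0x51e5 = 0x217b
+ 0x85eb = 0xa766
+ 0x62a3 = 0x0a0a
One's complement: ~0x0a0a
Checksum = 0xf5f5


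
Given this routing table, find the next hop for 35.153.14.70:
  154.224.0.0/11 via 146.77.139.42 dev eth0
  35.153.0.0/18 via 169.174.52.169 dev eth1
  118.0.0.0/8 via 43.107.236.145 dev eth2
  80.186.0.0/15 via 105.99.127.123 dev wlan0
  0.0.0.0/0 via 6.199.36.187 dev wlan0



Longest prefix match for 35.153.14.70:
  /11 154.224.0.0: no
  /18 35.153.0.0: MATCH
  /8 118.0.0.0: no
  /15 80.186.0.0: no
  /0 0.0.0.0: MATCH
Selected: next-hop 169.174.52.169 via eth1 (matched /18)


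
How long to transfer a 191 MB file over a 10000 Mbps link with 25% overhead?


Effective throughput = 10000 * (1 - 25/100) = 7500 Mbps
File size in Mb = 191 * 8 = 1528 Mb
Time = 1528 / 7500
Time = 0.2037 seconds


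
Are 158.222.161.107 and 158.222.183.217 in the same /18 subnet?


Mask: 255.255.192.0
158.222.161.107 AND mask = 158.222.128.0
158.222.183.217 AND mask = 158.222.128.0
Yes, same subnet (158.222.128.0)


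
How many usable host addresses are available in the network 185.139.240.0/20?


Host bits = 32 - 20 = 12
Total addresses = 2^12 = 4096
Usable = total - 2 (network and broadcast)
Usable hosts: 4094


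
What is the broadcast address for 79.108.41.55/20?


Network: 79.108.32.0/20
Host bits = 12
Set all host bits to 1:
Broadcast: 79.108.47.255


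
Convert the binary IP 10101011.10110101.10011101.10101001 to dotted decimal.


10101011 = 171
10110101 = 181
10011101 = 157
10101001 = 169
IP: 171.181.157.169


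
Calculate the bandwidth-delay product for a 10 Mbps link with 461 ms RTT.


BDP = bandwidth * RTT
= 10 Mbps * 461 ms
= 10 * 1e6 * 461 / 1000 bits
= 4610000 bits
= 576250 bytes
= 562.7441 KB
BDP = 4610000 bits (576250 bytes)


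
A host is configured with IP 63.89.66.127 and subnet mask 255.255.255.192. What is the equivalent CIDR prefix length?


Binary: 11111111.11111111.11111111.11000000
Count leading 1s
Prefix: /26


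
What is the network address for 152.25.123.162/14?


IP:   10011000.00011001.01111011.10100010
Mask: 11111111.11111100.00000000.00000000
AND operation:
Net:  10011000.00011000.00000000.00000000
Network: 152.24.0.0/14


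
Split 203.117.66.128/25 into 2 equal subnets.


New prefix = 25 + 1 = 26
Each subnet has 64 addresses
  203.117.66.128/26
  203.117.66.192/26
Subnets: 203.117.66.128/26, 203.117.66.192/26


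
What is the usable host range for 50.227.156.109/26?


Network: 50.227.156.64
Broadcast: 50.227.156.127
First usable = network + 1
Last usable = broadcast - 1
Range: 50.227.156.65 to 50.227.156.126


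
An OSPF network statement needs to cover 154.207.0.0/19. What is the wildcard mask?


Subnet mask: 255.255.224.0
Wildcard = 255.255.255.255 - subnet mask
255 - 255 = 0
255 - 255 = 0
255 - 224 = 31
255 - 0 = 255
Wildcard: 0.0.31.255


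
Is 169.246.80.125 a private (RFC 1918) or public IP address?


RFC 1918 private ranges:
  10.0.0.0/8 (10.0.0.0 - 10.255.255.255)
  172.16.0.0/12 (172.16.0.0 - 172.31.255.255)
  192.168.0.0/16 (192.168.0.0 - 192.168.255.255)
Public (not in any RFC 1918 range)


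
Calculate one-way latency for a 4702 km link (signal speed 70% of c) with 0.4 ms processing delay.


Speed = 0.7 * 3e5 km/s = 210000 km/s
Propagation delay = 4702 / 210000 = 0.0224 s = 22.3905 ms
Processing delay = 0.4 ms
Total one-way latency = 22.7905 ms


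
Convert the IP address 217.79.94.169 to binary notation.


217 = 11011001
79 = 01001111
94 = 01011110
169 = 10101001
Binary: 11011001.01001111.01011110.10101001


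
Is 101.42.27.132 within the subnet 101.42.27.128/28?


Subnet network: 101.42.27.128
Test IP AND mask: 101.42.27.128
Yes, 101.42.27.132 is in 101.42.27.128/28


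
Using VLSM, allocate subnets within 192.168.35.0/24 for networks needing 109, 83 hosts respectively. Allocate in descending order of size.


109 hosts -> /25 (126 usable): 192.168.35.0/25
83 hosts -> /25 (126 usable): 192.168.35.128/25
Allocation: 192.168.35.0/25 (109 hosts, 126 usable); 192.168.35.128/25 (83 hosts, 126 usable)


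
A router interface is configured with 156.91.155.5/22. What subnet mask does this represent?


/22 means 22 network bits, 10 host bits
Binary: 11111111111111111111110000000000
Mask: 255.255.252.0


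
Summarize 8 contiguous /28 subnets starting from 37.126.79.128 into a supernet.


Original prefix: /28
Number of subnets: 8 = 2^3
New prefix = 28 - 3 = 25
Supernet: 37.126.79.128/25


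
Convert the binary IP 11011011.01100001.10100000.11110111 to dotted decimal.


11011011 = 219
01100001 = 97
10100000 = 160
11110111 = 247
IP: 219.97.160.247


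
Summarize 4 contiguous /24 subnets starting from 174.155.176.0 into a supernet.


Original prefix: /24
Number of subnets: 4 = 2^2
New prefix = 24 - 2 = 22
Supernet: 174.155.176.0/22


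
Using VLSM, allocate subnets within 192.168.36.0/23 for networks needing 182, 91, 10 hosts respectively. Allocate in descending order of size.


182 hosts -> /24 (254 usable): 192.168.36.0/24
91 hosts -> /25 (126 usable): 192.168.37.0/25
10 hosts -> /28 (14 usable): 192.168.37.128/28
Allocation: 192.168.36.0/24 (182 hosts, 254 usable); 192.168.37.0/25 (91 hosts, 126 usable); 192.168.37.128/28 (10 hosts, 14 usable)


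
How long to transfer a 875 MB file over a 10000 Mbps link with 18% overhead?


Effective throughput = 10000 * (1 - 18/100) = 8200 Mbps
File size in Mb = 875 * 8 = 7000 Mb
Time = 7000 / 8200
Time = 0.8537 seconds


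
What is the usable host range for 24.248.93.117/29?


Network: 24.248.93.112
Broadcast: 24.248.93.119
First usable = network + 1
Last usable = broadcast - 1
Range: 24.248.93.113 to 24.248.93.118


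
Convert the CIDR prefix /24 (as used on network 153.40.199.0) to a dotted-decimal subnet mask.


/24 means 24 network bits, 8 host bits
Binary: 11111111111111111111111100000000
Mask: 255.255.255.0


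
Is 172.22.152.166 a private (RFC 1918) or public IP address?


RFC 1918 private ranges:
  10.0.0.0/8 (10.0.0.0 - 10.255.255.255)
  172.16.0.0/12 (172.16.0.0 - 172.31.255.255)
  192.168.0.0/16 (192.168.0.0 - 192.168.255.255)
Private (in 172.16.0.0/12)


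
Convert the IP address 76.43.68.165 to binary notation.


76 = 01001100
43 = 00101011
68 = 01000100
165 = 10100101
Binary: 01001100.00101011.01000100.10100101


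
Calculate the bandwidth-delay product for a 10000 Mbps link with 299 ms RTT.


BDP = bandwidth * RTT
= 10000 Mbps * 299 ms
= 10000 * 1e6 * 299 / 1000 bits
= 2990000000 bits
= 373750000 bytes
= 364990.2344 KB
BDP = 2990000000 bits (373750000 bytes)


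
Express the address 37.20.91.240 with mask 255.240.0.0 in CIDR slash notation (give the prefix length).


Binary: 11111111.11110000.00000000.00000000
Count leading 1s
Prefix: /12


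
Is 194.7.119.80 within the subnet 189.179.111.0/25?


Subnet network: 189.179.111.0
Test IP AND mask: 194.7.119.0
No, 194.7.119.80 is not in 189.179.111.0/25


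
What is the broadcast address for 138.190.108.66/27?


Network: 138.190.108.64/27
Host bits = 5
Set all host bits to 1:
Broadcast: 138.190.108.95


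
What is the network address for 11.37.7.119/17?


IP:   00001011.00100101.00000111.01110111
Mask: 11111111.11111111.10000000.00000000
AND operation:
Net:  00001011.00100101.00000000.00000000
Network: 11.37.0.0/17


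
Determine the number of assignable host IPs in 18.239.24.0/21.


Host bits = 32 - 21 = 11
Total addresses = 2^11 = 2048
Usable = total - 2 (network and broadcast)
Usable hosts: 2046


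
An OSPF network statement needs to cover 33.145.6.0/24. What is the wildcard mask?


Subnet mask: 255.255.255.0
Wildcard = 255.255.255.255 - subnet mask
255 - 255 = 0
255 - 255 = 0
255 - 255 = 0
255 - 0 = 255
Wildcard: 0.0.0.255


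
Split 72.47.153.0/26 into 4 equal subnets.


New prefix = 26 + 2 = 28
Each subnet has 16 addresses
  72.47.153.0/28
  72.47.153.16/28
  72.47.153.32/28
  72.47.153.48/28
Subnets: 72.47.153.0/28, 72.47.153.16/28, 72.47.153.32/28, 72.47.153.48/28


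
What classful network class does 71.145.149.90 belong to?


First octet: 71
Binary: 01000111
0xxxxxxx -> Class A (1-126)
Class A, default mask 255.0.0.0 (/8)


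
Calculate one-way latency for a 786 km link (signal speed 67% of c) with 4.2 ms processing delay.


Speed = 0.67 * 3e5 km/s = 201000 km/s
Propagation delay = 786 / 201000 = 0.0039 s = 3.9104 ms
Processing delay = 4.2 ms
Total one-way latency = 8.1104 ms


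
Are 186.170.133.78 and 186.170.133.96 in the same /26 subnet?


Mask: 255.255.255.192
186.170.133.78 AND mask = 186.170.133.64
186.170.133.96 AND mask = 186.170.133.64
Yes, same subnet (186.170.133.64)


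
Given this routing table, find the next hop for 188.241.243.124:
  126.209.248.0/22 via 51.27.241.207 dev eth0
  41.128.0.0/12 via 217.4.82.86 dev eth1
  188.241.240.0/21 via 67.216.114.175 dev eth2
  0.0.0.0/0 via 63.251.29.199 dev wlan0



Longest prefix match for 188.241.243.124:
  /22 126.209.248.0: no
  /12 41.128.0.0: no
  /21 188.241.240.0: MATCH
  /0 0.0.0.0: MATCH
Selected: next-hop 67.216.114.175 via eth2 (matched /21)


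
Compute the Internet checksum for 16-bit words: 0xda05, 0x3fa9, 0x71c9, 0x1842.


Sum all words (with carry folding):
+ 0xda05 = 0xda05
+ 0x3fa9 = 0x19af
+ 0x71c9 = 0x8b78
+ 0x1842 = 0xa3ba
One's complement: ~0xa3ba
Checksum = 0x5c45


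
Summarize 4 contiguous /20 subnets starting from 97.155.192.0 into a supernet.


Original prefix: /20
Number of subnets: 4 = 2^2
New prefix = 20 - 2 = 18
Supernet: 97.155.192.0/18


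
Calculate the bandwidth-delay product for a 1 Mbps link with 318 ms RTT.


BDP = bandwidth * RTT
= 1 Mbps * 318 ms
= 1 * 1e6 * 318 / 1000 bits
= 318000 bits
= 39750 bytes
= 38.8184 KB
BDP = 318000 bits (39750 bytes)


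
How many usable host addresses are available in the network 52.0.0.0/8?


Host bits = 32 - 8 = 24
Total addresses = 2^24 = 16777216
Usable = total - 2 (network and broadcast)
Usable hosts: 16777214


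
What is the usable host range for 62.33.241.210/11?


Network: 62.32.0.0
Broadcast: 62.63.255.255
First usable = network + 1
Last usable = broadcast - 1
Range: 62.32.0.1 to 62.63.255.254


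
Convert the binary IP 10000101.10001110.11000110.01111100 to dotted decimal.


10000101 = 133
10001110 = 142
11000110 = 198
01111100 = 124
IP: 133.142.198.124


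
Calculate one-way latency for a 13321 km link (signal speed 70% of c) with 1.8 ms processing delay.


Speed = 0.7 * 3e5 km/s = 210000 km/s
Propagation delay = 13321 / 210000 = 0.0634 s = 63.4333 ms
Processing delay = 1.8 ms
Total one-way latency = 65.2333 ms


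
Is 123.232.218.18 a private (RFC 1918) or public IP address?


RFC 1918 private ranges:
  10.0.0.0/8 (10.0.0.0 - 10.255.255.255)
  172.16.0.0/12 (172.16.0.0 - 172.31.255.255)
  192.168.0.0/16 (192.168.0.0 - 192.168.255.255)
Public (not in any RFC 1918 range)


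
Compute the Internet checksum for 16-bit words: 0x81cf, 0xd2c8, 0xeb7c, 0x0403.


Sum all words (with carry folding):
+ 0x81cf = 0x81cf
+ 0xd2c8 = 0x5498
+ 0xeb7c = 0x4015
+ 0x0403 = 0x4418
One's complement: ~0x4418
Checksum = 0xbbe7


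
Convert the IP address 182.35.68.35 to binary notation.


182 = 10110110
35 = 00100011
68 = 01000100
35 = 00100011
Binary: 10110110.00100011.01000100.00100011


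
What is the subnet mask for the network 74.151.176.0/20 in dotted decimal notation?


/20 means 20 network bits, 12 host bits
Binary: 11111111111111111111000000000000
Mask: 255.255.240.0


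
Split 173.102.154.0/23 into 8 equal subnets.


New prefix = 23 + 3 = 26
Each subnet has 64 addresses
  173.102.154.0/26
  173.102.154.64/26
  173.102.154.128/26
  173.102.154.192/26
  173.102.155.0/26
  173.102.155.64/26
  173.102.155.128/26
  173.102.155.192/26
Subnets: 173.102.154.0/26, 173.102.154.64/26, 173.102.154.128/26, 173.102.154.192/26, 173.102.155.0/26, 173.102.155.64/26, 173.102.155.128/26, 173.102.155.192/26


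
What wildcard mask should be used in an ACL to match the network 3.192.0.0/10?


Subnet mask: 255.192.0.0
Wildcard = 255.255.255.255 - subnet mask
255 - 255 = 0
255 - 192 = 63
255 - 0 = 255
255 - 0 = 255
Wildcard: 0.63.255.255


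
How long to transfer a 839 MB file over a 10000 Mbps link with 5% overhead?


Effective throughput = 10000 * (1 - 5/100) = 9500 Mbps
File size in Mb = 839 * 8 = 6712 Mb
Time = 6712 / 9500
Time = 0.7065 seconds


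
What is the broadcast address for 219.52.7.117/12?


Network: 219.48.0.0/12
Host bits = 20
Set all host bits to 1:
Broadcast: 219.63.255.255


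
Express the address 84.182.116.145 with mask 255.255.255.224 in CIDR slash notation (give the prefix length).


Binary: 11111111.11111111.11111111.11100000
Count leading 1s
Prefix: /27


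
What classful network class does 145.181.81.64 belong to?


First octet: 145
Binary: 10010001
10xxxxxx -> Class B (128-191)
Class B, default mask 255.255.0.0 (/16)


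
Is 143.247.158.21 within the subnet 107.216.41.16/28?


Subnet network: 107.216.41.16
Test IP AND mask: 143.247.158.16
No, 143.247.158.21 is not in 107.216.41.16/28


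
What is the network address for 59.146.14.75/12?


IP:   00111011.10010010.00001110.01001011
Mask: 11111111.11110000.00000000.00000000
AND operation:
Net:  00111011.10010000.00000000.00000000
Network: 59.144.0.0/12


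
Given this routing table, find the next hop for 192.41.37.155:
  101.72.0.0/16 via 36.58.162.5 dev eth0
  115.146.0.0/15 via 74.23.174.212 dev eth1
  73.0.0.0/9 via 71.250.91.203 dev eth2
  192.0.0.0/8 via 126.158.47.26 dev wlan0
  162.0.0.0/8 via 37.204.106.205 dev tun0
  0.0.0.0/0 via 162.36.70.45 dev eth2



Longest prefix match for 192.41.37.155:
  /16 101.72.0.0: no
  /15 115.146.0.0: no
  /9 73.0.0.0: no
  /8 192.0.0.0: MATCH
  /8 162.0.0.0: no
  /0 0.0.0.0: MATCH
Selected: next-hop 126.158.47.26 via wlan0 (matched /8)


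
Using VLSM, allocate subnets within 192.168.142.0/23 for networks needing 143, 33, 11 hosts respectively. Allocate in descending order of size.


143 hosts -> /24 (254 usable): 192.168.142.0/24
33 hosts -> /26 (62 usable): 192.168.143.0/26
11 hosts -> /28 (14 usable): 192.168.143.64/28
Allocation: 192.168.142.0/24 (143 hosts, 254 usable); 192.168.143.0/26 (33 hosts, 62 usable); 192.168.143.64/28 (11 hosts, 14 usable)


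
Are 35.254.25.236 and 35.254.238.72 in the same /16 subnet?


Mask: 255.255.0.0
35.254.25.236 AND mask = 35.254.0.0
35.254.238.72 AND mask = 35.254.0.0
Yes, same subnet (35.254.0.0)


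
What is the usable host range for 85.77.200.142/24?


Network: 85.77.200.0
Broadcast: 85.77.200.255
First usable = network + 1
Last usable = broadcast - 1
Range: 85.77.200.1 to 85.77.200.254


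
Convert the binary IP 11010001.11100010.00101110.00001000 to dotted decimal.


11010001 = 209
11100010 = 226
00101110 = 46
00001000 = 8
IP: 209.226.46.8


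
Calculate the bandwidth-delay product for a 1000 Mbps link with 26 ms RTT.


BDP = bandwidth * RTT
= 1000 Mbps * 26 ms
= 1000 * 1e6 * 26 / 1000 bits
= 26000000 bits
= 3250000 bytes
= 3173.8281 KB
BDP = 26000000 bits (3250000 bytes)


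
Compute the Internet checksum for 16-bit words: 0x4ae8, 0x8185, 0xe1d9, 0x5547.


Sum all words (with carry folding):
+ 0x4ae8 = 0x4ae8
+ 0x8185 = 0xcc6d
+ 0xe1d9 = 0xae47
+ 0x5547 = 0x038f
One's complement: ~0x038f
Checksum = 0xfc70


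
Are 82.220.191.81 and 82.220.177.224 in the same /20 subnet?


Mask: 255.255.240.0
82.220.191.81 AND mask = 82.220.176.0
82.220.177.224 AND mask = 82.220.176.0
Yes, same subnet (82.220.176.0)


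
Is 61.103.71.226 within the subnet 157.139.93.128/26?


Subnet network: 157.139.93.128
Test IP AND mask: 61.103.71.192
No, 61.103.71.226 is not in 157.139.93.128/26


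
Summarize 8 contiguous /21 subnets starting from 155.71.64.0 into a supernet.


Original prefix: /21
Number of subnets: 8 = 2^3
New prefix = 21 - 3 = 18
Supernet: 155.71.64.0/18


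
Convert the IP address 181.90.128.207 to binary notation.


181 = 10110101
90 = 01011010
128 = 10000000
207 = 11001111
Binary: 10110101.01011010.10000000.11001111


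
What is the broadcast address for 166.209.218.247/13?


Network: 166.208.0.0/13
Host bits = 19
Set all host bits to 1:
Broadcast: 166.215.255.255


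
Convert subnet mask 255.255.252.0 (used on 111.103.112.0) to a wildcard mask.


Subnet mask: 255.255.252.0
Wildcard = 255.255.255.255 - subnet mask
255 - 255 = 0
255 - 255 = 0
255 - 252 = 3
255 - 0 = 255
Wildcard: 0.0.3.255


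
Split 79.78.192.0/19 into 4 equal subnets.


New prefix = 19 + 2 = 21
Each subnet has 2048 addresses
  79.78.192.0/21
  79.78.200.0/21
  79.78.208.0/21
  79.78.216.0/21
Subnets: 79.78.192.0/21, 79.78.200.0/21, 79.78.208.0/21, 79.78.216.0/21


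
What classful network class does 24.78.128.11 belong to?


First octet: 24
Binary: 00011000
0xxxxxxx -> Class A (1-126)
Class A, default mask 255.0.0.0 (/8)


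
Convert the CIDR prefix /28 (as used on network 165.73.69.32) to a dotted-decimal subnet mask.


/28 means 28 network bits, 4 host bits
Binary: 11111111111111111111111111110000
Mask: 255.255.255.240


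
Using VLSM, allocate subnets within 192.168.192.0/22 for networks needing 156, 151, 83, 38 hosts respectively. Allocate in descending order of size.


156 hosts -> /24 (254 usable): 192.168.192.0/24
151 hosts -> /24 (254 usable): 192.168.193.0/24
83 hosts -> /25 (126 usable): 192.168.194.0/25
38 hosts -> /26 (62 usable): 192.168.194.128/26
Allocation: 192.168.192.0/24 (156 hosts, 254 usable); 192.168.193.0/24 (151 hosts, 254 usable); 192.168.194.0/25 (83 hosts, 126 usable); 192.168.194.128/26 (38 hosts, 62 usable)


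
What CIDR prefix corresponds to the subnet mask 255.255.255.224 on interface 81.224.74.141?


Binary: 11111111.11111111.11111111.11100000
Count leading 1s
Prefix: /27


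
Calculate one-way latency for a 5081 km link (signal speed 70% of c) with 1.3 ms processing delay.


Speed = 0.7 * 3e5 km/s = 210000 km/s
Propagation delay = 5081 / 210000 = 0.0242 s = 24.1952 ms
Processing delay = 1.3 ms
Total one-way latency = 25.4952 ms


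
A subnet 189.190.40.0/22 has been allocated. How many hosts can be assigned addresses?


Host bits = 32 - 22 = 10
Total addresses = 2^10 = 1024
Usable = total - 2 (network and broadcast)
Usable hosts: 1022


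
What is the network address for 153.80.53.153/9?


IP:   10011001.01010000.00110101.10011001
Mask: 11111111.10000000.00000000.00000000
AND operation:
Net:  10011001.00000000.00000000.00000000
Network: 153.0.0.0/9


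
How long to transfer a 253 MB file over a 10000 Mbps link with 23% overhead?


Effective throughput = 10000 * (1 - 23/100) = 7700 Mbps
File size in Mb = 253 * 8 = 2024 Mb
Time = 2024 / 7700
Time = 0.2629 seconds


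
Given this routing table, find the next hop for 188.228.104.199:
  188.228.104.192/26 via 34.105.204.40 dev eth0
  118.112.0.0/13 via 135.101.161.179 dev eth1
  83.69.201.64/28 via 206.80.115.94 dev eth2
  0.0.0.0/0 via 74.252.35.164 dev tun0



Longest prefix match for 188.228.104.199:
  /26 188.228.104.192: MATCH
  /13 118.112.0.0: no
  /28 83.69.201.64: no
  /0 0.0.0.0: MATCH
Selected: next-hop 34.105.204.40 via eth0 (matched /26)


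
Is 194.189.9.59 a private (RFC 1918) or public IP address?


RFC 1918 private ranges:
  10.0.0.0/8 (10.0.0.0 - 10.255.255.255)
  172.16.0.0/12 (172.16.0.0 - 172.31.255.255)
  192.168.0.0/16 (192.168.0.0 - 192.168.255.255)
Public (not in any RFC 1918 range)


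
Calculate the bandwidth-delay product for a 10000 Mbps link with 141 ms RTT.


BDP = bandwidth * RTT
= 10000 Mbps * 141 ms
= 10000 * 1e6 * 141 / 1000 bits
= 1410000000 bits
= 176250000 bytes
= 172119.1406 KB
BDP = 1410000000 bits (176250000 bytes)


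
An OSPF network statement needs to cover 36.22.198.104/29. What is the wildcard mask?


Subnet mask: 255.255.255.248
Wildcard = 255.255.255.255 - subnet mask
255 - 255 = 0
255 - 255 = 0
255 - 255 = 0
255 - 248 = 7
Wildcard: 0.0.0.7


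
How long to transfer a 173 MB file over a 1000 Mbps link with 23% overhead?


Effective throughput = 1000 * (1 - 23/100) = 770 Mbps
File size in Mb = 173 * 8 = 1384 Mb
Time = 1384 / 770
Time = 1.7974 seconds


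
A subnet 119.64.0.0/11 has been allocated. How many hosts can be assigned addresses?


Host bits = 32 - 11 = 21
Total addresses = 2^21 = 2097152
Usable = total - 2 (network and broadcast)
Usable hosts: 2097150
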